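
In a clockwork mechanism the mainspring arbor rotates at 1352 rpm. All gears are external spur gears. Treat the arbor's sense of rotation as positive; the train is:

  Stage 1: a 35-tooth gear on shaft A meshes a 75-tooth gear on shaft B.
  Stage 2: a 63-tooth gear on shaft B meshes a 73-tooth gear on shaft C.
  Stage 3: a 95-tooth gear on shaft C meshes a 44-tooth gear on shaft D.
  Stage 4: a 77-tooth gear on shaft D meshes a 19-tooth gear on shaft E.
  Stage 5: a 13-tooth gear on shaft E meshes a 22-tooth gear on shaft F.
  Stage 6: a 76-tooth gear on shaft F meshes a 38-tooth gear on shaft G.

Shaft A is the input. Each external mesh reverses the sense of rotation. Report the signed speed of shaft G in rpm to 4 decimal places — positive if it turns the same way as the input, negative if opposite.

Stage 1 [35T→75T]: ω = 1352.0000×35/75 = 630.9333 rpm, dir flips to −; running = −630.9333
Stage 2 [63T→73T]: ω = 630.9333×63/73 = 544.5041 rpm, dir flips to +; running = +544.5041
Stage 3 [95T→44T]: ω = 544.5041×95/44 = 1175.6339 rpm, dir flips to −; running = −1175.6339
Stage 4 [77T→19T]: ω = 1175.6339×77/19 = 4764.4110 rpm, dir flips to +; running = +4764.4110
Stage 5 [13T→22T]: ω = 4764.4110×13/22 = 2815.3337 rpm, dir flips to −; running = −2815.3337
Stage 6 [76T→38T]: ω = 2815.3337×76/38 = 5630.6675 rpm, dir flips to +; running = +5630.6675

+5630.6675 rpm (same as input, |ω| = 5630.6675 rpm)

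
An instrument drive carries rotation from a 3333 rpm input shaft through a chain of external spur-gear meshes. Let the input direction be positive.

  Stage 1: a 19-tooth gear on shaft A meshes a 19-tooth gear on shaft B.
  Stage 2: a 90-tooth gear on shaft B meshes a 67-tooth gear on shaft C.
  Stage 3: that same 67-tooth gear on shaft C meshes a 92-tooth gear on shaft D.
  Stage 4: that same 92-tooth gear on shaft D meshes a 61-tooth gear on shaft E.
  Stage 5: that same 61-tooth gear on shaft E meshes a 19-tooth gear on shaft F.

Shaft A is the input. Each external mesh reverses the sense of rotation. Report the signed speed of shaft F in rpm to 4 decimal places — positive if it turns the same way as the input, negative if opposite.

Stage 1 [19T→19T]: ω = 3333.0000×19/19 = 3333.0000 rpm, dir flips to −; running = −3333.0000
Stage 2 [90T→67T]: ω = 3333.0000×90/67 = 4477.1642 rpm, dir flips to +; running = +4477.1642
Stage 3 [67T→92T]: ω = 4477.1642×67/92 = 3260.5435 rpm, dir flips to −; running = −3260.5435
Stage 4 [92T→61T]: ω = 3260.5435×92/61 = 4917.5410 rpm, dir flips to +; running = +4917.5410
Stage 5 [61T→19T]: ω = 4917.5410×61/19 = 15787.8947 rpm, dir flips to −; running = −15787.8947

-15787.8947 rpm (opposite to input, |ω| = 15787.8947 rpm)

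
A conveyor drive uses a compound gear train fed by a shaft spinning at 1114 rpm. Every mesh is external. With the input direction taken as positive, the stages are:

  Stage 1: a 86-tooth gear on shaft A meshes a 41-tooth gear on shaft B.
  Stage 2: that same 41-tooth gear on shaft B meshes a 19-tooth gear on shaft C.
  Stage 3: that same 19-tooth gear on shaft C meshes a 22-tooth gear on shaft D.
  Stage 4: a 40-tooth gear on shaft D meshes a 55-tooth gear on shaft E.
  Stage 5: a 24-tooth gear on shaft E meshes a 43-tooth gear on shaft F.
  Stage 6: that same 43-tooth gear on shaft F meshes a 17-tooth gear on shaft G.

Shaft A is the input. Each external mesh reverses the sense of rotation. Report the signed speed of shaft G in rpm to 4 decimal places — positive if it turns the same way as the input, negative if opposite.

+4471.1638 rpm (same as input, |ω| = 4471.1638 rpm)

Stage 1 [86T→41T]: ω = 1114.0000×86/41 = 2336.6829 rpm, dir flips to −; running = −2336.6829
Stage 2 [41T→19T]: ω = 2336.6829×41/19 = 5042.3158 rpm, dir flips to +; running = +5042.3158
Stage 3 [19T→22T]: ω = 5042.3158×19/22 = 4354.7273 rpm, dir flips to −; running = −4354.7273
Stage 4 [40T→55T]: ω = 4354.7273×40/55 = 3167.0744 rpm, dir flips to +; running = +3167.0744
Stage 5 [24T→43T]: ω = 3167.0744×24/43 = 1767.6694 rpm, dir flips to −; running = −1767.6694
Stage 6 [43T→17T]: ω = 1767.6694×43/17 = 4471.1638 rpm, dir flips to +; running = +4471.1638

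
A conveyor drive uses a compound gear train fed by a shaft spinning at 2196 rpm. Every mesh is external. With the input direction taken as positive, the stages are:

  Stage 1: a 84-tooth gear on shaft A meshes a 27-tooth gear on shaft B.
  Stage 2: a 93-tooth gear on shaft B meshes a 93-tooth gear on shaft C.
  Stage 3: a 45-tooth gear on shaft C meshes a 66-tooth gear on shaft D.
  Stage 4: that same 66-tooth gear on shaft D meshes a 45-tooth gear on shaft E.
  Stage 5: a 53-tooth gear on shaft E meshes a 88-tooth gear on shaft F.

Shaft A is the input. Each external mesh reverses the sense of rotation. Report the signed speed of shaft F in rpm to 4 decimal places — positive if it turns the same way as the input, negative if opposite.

-4114.7273 rpm (opposite to input, |ω| = 4114.7273 rpm)

Stage 1 [84T→27T]: ω = 2196.0000×84/27 = 6832.0000 rpm, dir flips to −; running = −6832.0000
Stage 2 [93T→93T]: ω = 6832.0000×93/93 = 6832.0000 rpm, dir flips to +; running = +6832.0000
Stage 3 [45T→66T]: ω = 6832.0000×45/66 = 4658.1818 rpm, dir flips to −; running = −4658.1818
Stage 4 [66T→45T]: ω = 4658.1818×66/45 = 6832.0000 rpm, dir flips to +; running = +6832.0000
Stage 5 [53T→88T]: ω = 6832.0000×53/88 = 4114.7273 rpm, dir flips to −; running = −4114.7273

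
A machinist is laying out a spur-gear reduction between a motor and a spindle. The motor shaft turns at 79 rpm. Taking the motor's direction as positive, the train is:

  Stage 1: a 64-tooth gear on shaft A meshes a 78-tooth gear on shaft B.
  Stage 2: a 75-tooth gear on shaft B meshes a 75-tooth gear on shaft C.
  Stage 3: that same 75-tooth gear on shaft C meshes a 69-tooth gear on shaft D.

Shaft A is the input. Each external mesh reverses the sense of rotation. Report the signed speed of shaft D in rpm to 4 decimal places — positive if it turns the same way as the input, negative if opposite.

-70.4571 rpm (opposite to input, |ω| = 70.4571 rpm)

Stage 1 [64T→78T]: ω = 79.0000×64/78 = 64.8205 rpm, dir flips to −; running = −64.8205
Stage 2 [75T→75T]: ω = 64.8205×75/75 = 64.8205 rpm, dir flips to +; running = +64.8205
Stage 3 [75T→69T]: ω = 64.8205×75/69 = 70.4571 rpm, dir flips to −; running = −70.4571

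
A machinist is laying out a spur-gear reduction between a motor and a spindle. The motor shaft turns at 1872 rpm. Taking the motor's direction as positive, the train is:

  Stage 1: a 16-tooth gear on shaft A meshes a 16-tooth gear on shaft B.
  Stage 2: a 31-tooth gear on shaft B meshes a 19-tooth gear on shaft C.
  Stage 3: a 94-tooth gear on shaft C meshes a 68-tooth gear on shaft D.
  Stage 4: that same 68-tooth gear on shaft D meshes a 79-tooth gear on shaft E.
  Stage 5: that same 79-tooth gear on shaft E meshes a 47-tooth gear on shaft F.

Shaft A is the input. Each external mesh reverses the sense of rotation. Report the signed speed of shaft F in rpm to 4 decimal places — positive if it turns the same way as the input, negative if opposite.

-6108.6316 rpm (opposite to input, |ω| = 6108.6316 rpm)

Stage 1 [16T→16T]: ω = 1872.0000×16/16 = 1872.0000 rpm, dir flips to −; running = −1872.0000
Stage 2 [31T→19T]: ω = 1872.0000×31/19 = 3054.3158 rpm, dir flips to +; running = +3054.3158
Stage 3 [94T→68T]: ω = 3054.3158×94/68 = 4222.1424 rpm, dir flips to −; running = −4222.1424
Stage 4 [68T→79T]: ω = 4222.1424×68/79 = 3634.2492 rpm, dir flips to +; running = +3634.2492
Stage 5 [79T→47T]: ω = 3634.2492×79/47 = 6108.6316 rpm, dir flips to −; running = −6108.6316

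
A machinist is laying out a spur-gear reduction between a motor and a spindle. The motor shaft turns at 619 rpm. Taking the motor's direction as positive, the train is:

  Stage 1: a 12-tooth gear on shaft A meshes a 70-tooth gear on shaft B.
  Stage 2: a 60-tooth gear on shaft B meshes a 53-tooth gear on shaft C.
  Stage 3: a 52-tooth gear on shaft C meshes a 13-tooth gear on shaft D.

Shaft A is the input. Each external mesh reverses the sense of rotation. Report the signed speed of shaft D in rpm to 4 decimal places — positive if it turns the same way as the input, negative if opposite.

-480.5175 rpm (opposite to input, |ω| = 480.5175 rpm)

Stage 1 [12T→70T]: ω = 619.0000×12/70 = 106.1143 rpm, dir flips to −; running = −106.1143
Stage 2 [60T→53T]: ω = 106.1143×60/53 = 120.1294 rpm, dir flips to +; running = +120.1294
Stage 3 [52T→13T]: ω = 120.1294×52/13 = 480.5175 rpm, dir flips to −; running = −480.5175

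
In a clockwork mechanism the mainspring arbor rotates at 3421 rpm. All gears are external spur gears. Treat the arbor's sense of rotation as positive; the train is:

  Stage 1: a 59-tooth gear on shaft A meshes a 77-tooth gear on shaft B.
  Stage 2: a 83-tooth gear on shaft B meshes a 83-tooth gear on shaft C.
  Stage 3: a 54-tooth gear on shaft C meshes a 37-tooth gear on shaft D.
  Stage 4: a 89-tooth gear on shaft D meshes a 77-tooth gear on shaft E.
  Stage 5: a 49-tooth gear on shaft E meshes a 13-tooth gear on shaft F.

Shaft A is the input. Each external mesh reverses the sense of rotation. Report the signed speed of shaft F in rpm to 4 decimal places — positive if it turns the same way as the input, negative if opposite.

-16667.0372 rpm (opposite to input, |ω| = 16667.0372 rpm)

Stage 1 [59T→77T]: ω = 3421.0000×59/77 = 2621.2857 rpm, dir flips to −; running = −2621.2857
Stage 2 [83T→83T]: ω = 2621.2857×83/83 = 2621.2857 rpm, dir flips to +; running = +2621.2857
Stage 3 [54T→37T]: ω = 2621.2857×54/37 = 3825.6602 rpm, dir flips to −; running = −3825.6602
Stage 4 [89T→77T]: ω = 3825.6602×89/77 = 4421.8670 rpm, dir flips to +; running = +4421.8670
Stage 5 [49T→13T]: ω = 4421.8670×49/13 = 16667.0372 rpm, dir flips to −; running = −16667.0372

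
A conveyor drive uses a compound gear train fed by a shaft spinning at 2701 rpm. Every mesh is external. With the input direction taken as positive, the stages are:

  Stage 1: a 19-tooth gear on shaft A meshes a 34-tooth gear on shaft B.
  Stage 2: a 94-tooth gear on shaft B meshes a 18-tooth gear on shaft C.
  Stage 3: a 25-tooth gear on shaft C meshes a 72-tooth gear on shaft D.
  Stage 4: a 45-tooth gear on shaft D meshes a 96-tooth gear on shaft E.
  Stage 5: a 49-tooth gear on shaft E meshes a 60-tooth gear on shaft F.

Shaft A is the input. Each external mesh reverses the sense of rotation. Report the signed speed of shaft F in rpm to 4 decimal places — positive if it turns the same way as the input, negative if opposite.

-1047.7272 rpm (opposite to input, |ω| = 1047.7272 rpm)

Stage 1 [19T→34T]: ω = 2701.0000×19/34 = 1509.3824 rpm, dir flips to −; running = −1509.3824
Stage 2 [94T→18T]: ω = 1509.3824×94/18 = 7882.3301 rpm, dir flips to +; running = +7882.3301
Stage 3 [25T→72T]: ω = 7882.3301×25/72 = 2736.9202 rpm, dir flips to −; running = −2736.9202
Stage 4 [45T→96T]: ω = 2736.9202×45/96 = 1282.9313 rpm, dir flips to +; running = +1282.9313
Stage 5 [49T→60T]: ω = 1282.9313×49/60 = 1047.7272 rpm, dir flips to −; running = −1047.7272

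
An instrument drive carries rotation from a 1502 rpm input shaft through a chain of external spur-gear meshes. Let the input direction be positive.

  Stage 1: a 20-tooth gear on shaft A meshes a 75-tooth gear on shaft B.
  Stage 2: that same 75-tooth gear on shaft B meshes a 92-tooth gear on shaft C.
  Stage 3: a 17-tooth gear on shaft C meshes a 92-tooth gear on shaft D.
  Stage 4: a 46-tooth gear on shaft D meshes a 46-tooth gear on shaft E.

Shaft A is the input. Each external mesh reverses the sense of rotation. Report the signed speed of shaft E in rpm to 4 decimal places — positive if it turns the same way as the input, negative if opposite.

Stage 1 [20T→75T]: ω = 1502.0000×20/75 = 400.5333 rpm, dir flips to −; running = −400.5333
Stage 2 [75T→92T]: ω = 400.5333×75/92 = 326.5217 rpm, dir flips to +; running = +326.5217
Stage 3 [17T→92T]: ω = 326.5217×17/92 = 60.3355 rpm, dir flips to −; running = −60.3355
Stage 4 [46T→46T]: ω = 60.3355×46/46 = 60.3355 rpm, dir flips to +; running = +60.3355

+60.3355 rpm (same as input, |ω| = 60.3355 rpm)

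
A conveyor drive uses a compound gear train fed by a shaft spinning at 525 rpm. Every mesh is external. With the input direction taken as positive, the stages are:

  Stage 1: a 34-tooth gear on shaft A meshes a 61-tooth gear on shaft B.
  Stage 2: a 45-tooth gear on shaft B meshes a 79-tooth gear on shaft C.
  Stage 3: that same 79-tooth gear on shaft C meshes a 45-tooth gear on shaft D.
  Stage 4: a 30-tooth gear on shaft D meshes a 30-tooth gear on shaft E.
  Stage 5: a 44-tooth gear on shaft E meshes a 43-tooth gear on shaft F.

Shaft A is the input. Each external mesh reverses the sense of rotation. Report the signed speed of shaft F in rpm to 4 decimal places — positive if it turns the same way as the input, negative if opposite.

Stage 1 [34T→61T]: ω = 525.0000×34/61 = 292.6230 rpm, dir flips to −; running = −292.6230
Stage 2 [45T→79T]: ω = 292.6230×45/79 = 166.6840 rpm, dir flips to +; running = +166.6840
Stage 3 [79T→45T]: ω = 166.6840×79/45 = 292.6230 rpm, dir flips to −; running = −292.6230
Stage 4 [30T→30T]: ω = 292.6230×30/30 = 292.6230 rpm, dir flips to +; running = +292.6230
Stage 5 [44T→43T]: ω = 292.6230×44/43 = 299.4281 rpm, dir flips to −; running = −299.4281

-299.4281 rpm (opposite to input, |ω| = 299.4281 rpm)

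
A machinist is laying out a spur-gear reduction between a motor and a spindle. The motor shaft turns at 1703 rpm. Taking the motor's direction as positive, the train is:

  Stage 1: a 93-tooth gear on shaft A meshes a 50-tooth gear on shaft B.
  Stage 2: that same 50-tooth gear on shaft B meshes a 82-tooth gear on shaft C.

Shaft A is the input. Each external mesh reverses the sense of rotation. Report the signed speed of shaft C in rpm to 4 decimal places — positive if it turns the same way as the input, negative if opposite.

Stage 1 [93T→50T]: ω = 1703.0000×93/50 = 3167.5800 rpm, dir flips to −; running = −3167.5800
Stage 2 [50T→82T]: ω = 3167.5800×50/82 = 1931.4512 rpm, dir flips to +; running = +1931.4512

+1931.4512 rpm (same as input, |ω| = 1931.4512 rpm)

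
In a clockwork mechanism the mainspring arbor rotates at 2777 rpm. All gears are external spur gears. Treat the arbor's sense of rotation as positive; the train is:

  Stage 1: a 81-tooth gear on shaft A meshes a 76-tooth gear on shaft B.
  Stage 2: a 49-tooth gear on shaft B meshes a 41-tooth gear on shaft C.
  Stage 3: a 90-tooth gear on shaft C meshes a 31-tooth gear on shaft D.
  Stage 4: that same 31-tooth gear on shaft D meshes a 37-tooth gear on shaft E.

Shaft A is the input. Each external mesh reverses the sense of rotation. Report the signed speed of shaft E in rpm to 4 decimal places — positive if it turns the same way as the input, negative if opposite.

Stage 1 [81T→76T]: ω = 2777.0000×81/76 = 2959.6974 rpm, dir flips to −; running = −2959.6974
Stage 2 [49T→41T]: ω = 2959.6974×49/41 = 3537.1993 rpm, dir flips to +; running = +3537.1993
Stage 3 [90T→31T]: ω = 3537.1993×90/31 = 10269.2883 rpm, dir flips to −; running = −10269.2883
Stage 4 [31T→37T]: ω = 10269.2883×31/37 = 8603.9983 rpm, dir flips to +; running = +8603.9983

+8603.9983 rpm (same as input, |ω| = 8603.9983 rpm)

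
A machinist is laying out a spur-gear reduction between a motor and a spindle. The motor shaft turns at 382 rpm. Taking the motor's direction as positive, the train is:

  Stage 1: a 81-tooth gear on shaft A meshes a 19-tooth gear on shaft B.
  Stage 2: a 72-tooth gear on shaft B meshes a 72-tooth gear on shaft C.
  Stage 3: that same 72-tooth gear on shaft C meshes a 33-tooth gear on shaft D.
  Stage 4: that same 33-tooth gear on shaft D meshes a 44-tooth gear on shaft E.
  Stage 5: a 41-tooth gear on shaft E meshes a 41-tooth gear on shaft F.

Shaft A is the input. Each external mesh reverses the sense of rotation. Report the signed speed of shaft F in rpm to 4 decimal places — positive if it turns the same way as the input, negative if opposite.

Stage 1 [81T→19T]: ω = 382.0000×81/19 = 1628.5263 rpm, dir flips to −; running = −1628.5263
Stage 2 [72T→72T]: ω = 1628.5263×72/72 = 1628.5263 rpm, dir flips to +; running = +1628.5263
Stage 3 [72T→33T]: ω = 1628.5263×72/33 = 3553.1483 rpm, dir flips to −; running = −3553.1483
Stage 4 [33T→44T]: ω = 3553.1483×33/44 = 2664.8612 rpm, dir flips to +; running = +2664.8612
Stage 5 [41T→41T]: ω = 2664.8612×41/41 = 2664.8612 rpm, dir flips to −; running = −2664.8612

-2664.8612 rpm (opposite to input, |ω| = 2664.8612 rpm)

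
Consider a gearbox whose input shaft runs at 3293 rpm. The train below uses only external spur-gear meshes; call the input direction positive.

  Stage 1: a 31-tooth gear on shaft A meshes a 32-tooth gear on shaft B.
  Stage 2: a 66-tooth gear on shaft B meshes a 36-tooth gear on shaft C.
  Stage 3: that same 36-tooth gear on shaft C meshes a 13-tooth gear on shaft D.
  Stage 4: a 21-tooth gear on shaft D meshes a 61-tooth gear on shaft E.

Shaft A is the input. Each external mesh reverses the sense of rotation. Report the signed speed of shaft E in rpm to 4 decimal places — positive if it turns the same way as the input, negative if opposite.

+5575.6241 rpm (same as input, |ω| = 5575.6241 rpm)

Stage 1 [31T→32T]: ω = 3293.0000×31/32 = 3190.0938 rpm, dir flips to −; running = −3190.0938
Stage 2 [66T→36T]: ω = 3190.0938×66/36 = 5848.5052 rpm, dir flips to +; running = +5848.5052
Stage 3 [36T→13T]: ω = 5848.5052×36/13 = 16195.8606 rpm, dir flips to −; running = −16195.8606
Stage 4 [21T→61T]: ω = 16195.8606×21/61 = 5575.6241 rpm, dir flips to +; running = +5575.6241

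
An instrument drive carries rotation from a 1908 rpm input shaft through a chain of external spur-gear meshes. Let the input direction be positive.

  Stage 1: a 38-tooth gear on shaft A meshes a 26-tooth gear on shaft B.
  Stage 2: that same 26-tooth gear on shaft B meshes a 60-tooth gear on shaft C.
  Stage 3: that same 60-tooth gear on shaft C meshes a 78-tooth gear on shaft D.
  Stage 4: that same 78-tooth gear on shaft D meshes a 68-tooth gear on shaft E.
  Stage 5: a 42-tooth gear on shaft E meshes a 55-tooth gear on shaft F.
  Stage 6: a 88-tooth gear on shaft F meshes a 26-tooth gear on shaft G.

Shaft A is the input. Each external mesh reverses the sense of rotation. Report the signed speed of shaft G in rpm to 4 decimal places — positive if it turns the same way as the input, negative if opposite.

+2755.8081 rpm (same as input, |ω| = 2755.8081 rpm)

Stage 1 [38T→26T]: ω = 1908.0000×38/26 = 2788.6154 rpm, dir flips to −; running = −2788.6154
Stage 2 [26T→60T]: ω = 2788.6154×26/60 = 1208.4000 rpm, dir flips to +; running = +1208.4000
Stage 3 [60T→78T]: ω = 1208.4000×60/78 = 929.5385 rpm, dir flips to −; running = −929.5385
Stage 4 [78T→68T]: ω = 929.5385×78/68 = 1066.2353 rpm, dir flips to +; running = +1066.2353
Stage 5 [42T→55T]: ω = 1066.2353×42/55 = 814.2160 rpm, dir flips to −; running = −814.2160
Stage 6 [88T→26T]: ω = 814.2160×88/26 = 2755.8081 rpm, dir flips to +; running = +2755.8081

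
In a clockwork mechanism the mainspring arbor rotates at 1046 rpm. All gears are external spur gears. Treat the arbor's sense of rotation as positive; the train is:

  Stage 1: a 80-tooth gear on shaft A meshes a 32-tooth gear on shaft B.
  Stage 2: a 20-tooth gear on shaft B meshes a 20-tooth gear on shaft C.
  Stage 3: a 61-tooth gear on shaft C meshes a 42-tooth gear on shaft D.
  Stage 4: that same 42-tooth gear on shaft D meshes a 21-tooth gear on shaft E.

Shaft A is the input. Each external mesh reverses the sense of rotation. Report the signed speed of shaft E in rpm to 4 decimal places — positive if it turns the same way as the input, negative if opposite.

+7595.9524 rpm (same as input, |ω| = 7595.9524 rpm)

Stage 1 [80T→32T]: ω = 1046.0000×80/32 = 2615.0000 rpm, dir flips to −; running = −2615.0000
Stage 2 [20T→20T]: ω = 2615.0000×20/20 = 2615.0000 rpm, dir flips to +; running = +2615.0000
Stage 3 [61T→42T]: ω = 2615.0000×61/42 = 3797.9762 rpm, dir flips to −; running = −3797.9762
Stage 4 [42T→21T]: ω = 3797.9762×42/21 = 7595.9524 rpm, dir flips to +; running = +7595.9524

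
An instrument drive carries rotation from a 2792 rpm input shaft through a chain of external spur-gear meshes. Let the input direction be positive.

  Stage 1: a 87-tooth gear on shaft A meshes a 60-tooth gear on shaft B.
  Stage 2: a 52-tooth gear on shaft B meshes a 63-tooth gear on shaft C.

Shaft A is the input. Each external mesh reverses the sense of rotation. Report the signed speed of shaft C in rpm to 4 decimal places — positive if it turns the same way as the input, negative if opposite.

Stage 1 [87T→60T]: ω = 2792.0000×87/60 = 4048.4000 rpm, dir flips to −; running = −4048.4000
Stage 2 [52T→63T]: ω = 4048.4000×52/63 = 3341.5365 rpm, dir flips to +; running = +3341.5365

+3341.5365 rpm (same as input, |ω| = 3341.5365 rpm)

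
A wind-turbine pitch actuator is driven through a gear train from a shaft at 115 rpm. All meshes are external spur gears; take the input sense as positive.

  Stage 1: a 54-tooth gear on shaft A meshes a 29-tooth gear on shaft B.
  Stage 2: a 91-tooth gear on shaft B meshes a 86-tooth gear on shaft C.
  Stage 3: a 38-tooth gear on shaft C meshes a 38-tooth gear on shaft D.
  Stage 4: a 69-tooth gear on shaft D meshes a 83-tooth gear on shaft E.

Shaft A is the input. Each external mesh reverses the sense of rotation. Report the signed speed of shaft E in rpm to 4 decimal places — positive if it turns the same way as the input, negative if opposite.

Stage 1 [54T→29T]: ω = 115.0000×54/29 = 214.1379 rpm, dir flips to −; running = −214.1379
Stage 2 [91T→86T]: ω = 214.1379×91/86 = 226.5878 rpm, dir flips to +; running = +226.5878
Stage 3 [38T→38T]: ω = 226.5878×38/38 = 226.5878 rpm, dir flips to −; running = −226.5878
Stage 4 [69T→83T]: ω = 226.5878×69/83 = 188.3682 rpm, dir flips to +; running = +188.3682

+188.3682 rpm (same as input, |ω| = 188.3682 rpm)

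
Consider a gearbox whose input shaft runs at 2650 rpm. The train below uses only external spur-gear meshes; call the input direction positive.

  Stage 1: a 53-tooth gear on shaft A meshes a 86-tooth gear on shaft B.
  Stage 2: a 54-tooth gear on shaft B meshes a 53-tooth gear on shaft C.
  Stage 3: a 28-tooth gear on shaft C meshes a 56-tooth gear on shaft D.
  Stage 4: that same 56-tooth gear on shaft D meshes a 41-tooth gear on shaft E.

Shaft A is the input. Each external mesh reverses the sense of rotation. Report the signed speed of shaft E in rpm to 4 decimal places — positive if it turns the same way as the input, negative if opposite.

+1136.3585 rpm (same as input, |ω| = 1136.3585 rpm)

Stage 1 [53T→86T]: ω = 2650.0000×53/86 = 1633.1395 rpm, dir flips to −; running = −1633.1395
Stage 2 [54T→53T]: ω = 1633.1395×54/53 = 1663.9535 rpm, dir flips to +; running = +1663.9535
Stage 3 [28T→56T]: ω = 1663.9535×28/56 = 831.9767 rpm, dir flips to −; running = −831.9767
Stage 4 [56T→41T]: ω = 831.9767×56/41 = 1136.3585 rpm, dir flips to +; running = +1136.3585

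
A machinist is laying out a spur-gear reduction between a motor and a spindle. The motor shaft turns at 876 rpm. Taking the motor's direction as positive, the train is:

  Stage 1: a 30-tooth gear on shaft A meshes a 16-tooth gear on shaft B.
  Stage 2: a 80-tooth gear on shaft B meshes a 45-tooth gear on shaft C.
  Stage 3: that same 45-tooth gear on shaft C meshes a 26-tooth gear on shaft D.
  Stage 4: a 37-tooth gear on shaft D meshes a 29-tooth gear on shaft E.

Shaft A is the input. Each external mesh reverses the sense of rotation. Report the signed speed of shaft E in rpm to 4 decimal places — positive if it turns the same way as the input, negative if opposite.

Stage 1 [30T→16T]: ω = 876.0000×30/16 = 1642.5000 rpm, dir flips to −; running = −1642.5000
Stage 2 [80T→45T]: ω = 1642.5000×80/45 = 2920.0000 rpm, dir flips to +; running = +2920.0000
Stage 3 [45T→26T]: ω = 2920.0000×45/26 = 5053.8462 rpm, dir flips to −; running = −5053.8462
Stage 4 [37T→29T]: ω = 5053.8462×37/29 = 6448.0106 rpm, dir flips to +; running = +6448.0106

+6448.0106 rpm (same as input, |ω| = 6448.0106 rpm)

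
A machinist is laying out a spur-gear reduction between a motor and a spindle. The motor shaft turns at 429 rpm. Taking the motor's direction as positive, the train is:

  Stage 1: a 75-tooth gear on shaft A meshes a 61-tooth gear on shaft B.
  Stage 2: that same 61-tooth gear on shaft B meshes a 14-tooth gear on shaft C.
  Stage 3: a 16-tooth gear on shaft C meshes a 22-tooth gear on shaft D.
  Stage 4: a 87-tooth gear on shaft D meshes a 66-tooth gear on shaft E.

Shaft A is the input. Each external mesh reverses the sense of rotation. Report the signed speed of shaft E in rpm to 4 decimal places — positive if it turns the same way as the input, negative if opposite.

Stage 1 [75T→61T]: ω = 429.0000×75/61 = 527.4590 rpm, dir flips to −; running = −527.4590
Stage 2 [61T→14T]: ω = 527.4590×61/14 = 2298.2143 rpm, dir flips to +; running = +2298.2143
Stage 3 [16T→22T]: ω = 2298.2143×16/22 = 1671.4286 rpm, dir flips to −; running = −1671.4286
Stage 4 [87T→66T]: ω = 1671.4286×87/66 = 2203.2468 rpm, dir flips to +; running = +2203.2468

+2203.2468 rpm (same as input, |ω| = 2203.2468 rpm)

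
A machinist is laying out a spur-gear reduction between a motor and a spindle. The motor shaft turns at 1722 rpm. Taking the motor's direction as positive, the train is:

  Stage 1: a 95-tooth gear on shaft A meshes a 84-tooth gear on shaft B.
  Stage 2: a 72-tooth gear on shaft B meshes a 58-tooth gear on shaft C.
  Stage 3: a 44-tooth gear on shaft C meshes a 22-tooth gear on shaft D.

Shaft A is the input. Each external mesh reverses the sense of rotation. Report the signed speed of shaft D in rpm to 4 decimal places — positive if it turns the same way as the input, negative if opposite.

Stage 1 [95T→84T]: ω = 1722.0000×95/84 = 1947.5000 rpm, dir flips to −; running = −1947.5000
Stage 2 [72T→58T]: ω = 1947.5000×72/58 = 2417.5862 rpm, dir flips to +; running = +2417.5862
Stage 3 [44T→22T]: ω = 2417.5862×44/22 = 4835.1724 rpm, dir flips to −; running = −4835.1724

-4835.1724 rpm (opposite to input, |ω| = 4835.1724 rpm)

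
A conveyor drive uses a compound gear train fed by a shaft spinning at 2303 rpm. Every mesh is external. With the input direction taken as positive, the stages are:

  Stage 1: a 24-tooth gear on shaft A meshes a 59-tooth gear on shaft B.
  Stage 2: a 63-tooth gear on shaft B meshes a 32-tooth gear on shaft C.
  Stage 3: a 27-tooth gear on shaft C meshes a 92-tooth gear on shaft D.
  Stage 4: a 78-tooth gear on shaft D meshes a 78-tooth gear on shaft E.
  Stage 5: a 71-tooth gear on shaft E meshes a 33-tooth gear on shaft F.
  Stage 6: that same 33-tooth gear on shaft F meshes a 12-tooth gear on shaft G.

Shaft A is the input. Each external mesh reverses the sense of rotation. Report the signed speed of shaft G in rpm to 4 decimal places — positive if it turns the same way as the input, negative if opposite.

+3202.5563 rpm (same as input, |ω| = 3202.5563 rpm)

Stage 1 [24T→59T]: ω = 2303.0000×24/59 = 936.8136 rpm, dir flips to −; running = −936.8136
Stage 2 [63T→32T]: ω = 936.8136×63/32 = 1844.3517 rpm, dir flips to +; running = +1844.3517
Stage 3 [27T→92T]: ω = 1844.3517×27/92 = 541.2771 rpm, dir flips to −; running = −541.2771
Stage 4 [78T→78T]: ω = 541.2771×78/78 = 541.2771 rpm, dir flips to +; running = +541.2771
Stage 5 [71T→33T]: ω = 541.2771×71/33 = 1164.5659 rpm, dir flips to −; running = −1164.5659
Stage 6 [33T→12T]: ω = 1164.5659×33/12 = 3202.5563 rpm, dir flips to +; running = +3202.5563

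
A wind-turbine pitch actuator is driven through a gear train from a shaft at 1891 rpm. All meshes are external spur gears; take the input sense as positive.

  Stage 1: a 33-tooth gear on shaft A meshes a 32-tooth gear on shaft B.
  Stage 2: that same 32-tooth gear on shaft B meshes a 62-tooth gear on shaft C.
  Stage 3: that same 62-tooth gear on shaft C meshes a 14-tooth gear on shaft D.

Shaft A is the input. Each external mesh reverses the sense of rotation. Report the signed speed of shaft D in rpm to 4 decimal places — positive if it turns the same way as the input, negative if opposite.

-4457.3571 rpm (opposite to input, |ω| = 4457.3571 rpm)

Stage 1 [33T→32T]: ω = 1891.0000×33/32 = 1950.0938 rpm, dir flips to −; running = −1950.0938
Stage 2 [32T→62T]: ω = 1950.0938×32/62 = 1006.5000 rpm, dir flips to +; running = +1006.5000
Stage 3 [62T→14T]: ω = 1006.5000×62/14 = 4457.3571 rpm, dir flips to −; running = −4457.3571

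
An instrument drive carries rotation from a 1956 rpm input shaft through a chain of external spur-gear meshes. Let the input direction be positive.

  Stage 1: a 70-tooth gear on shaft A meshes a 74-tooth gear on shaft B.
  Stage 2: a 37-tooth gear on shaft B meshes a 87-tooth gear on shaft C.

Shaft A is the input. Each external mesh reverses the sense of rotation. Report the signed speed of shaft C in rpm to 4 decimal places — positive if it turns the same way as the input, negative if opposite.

+786.8966 rpm (same as input, |ω| = 786.8966 rpm)

Stage 1 [70T→74T]: ω = 1956.0000×70/74 = 1850.2703 rpm, dir flips to −; running = −1850.2703
Stage 2 [37T→87T]: ω = 1850.2703×37/87 = 786.8966 rpm, dir flips to +; running = +786.8966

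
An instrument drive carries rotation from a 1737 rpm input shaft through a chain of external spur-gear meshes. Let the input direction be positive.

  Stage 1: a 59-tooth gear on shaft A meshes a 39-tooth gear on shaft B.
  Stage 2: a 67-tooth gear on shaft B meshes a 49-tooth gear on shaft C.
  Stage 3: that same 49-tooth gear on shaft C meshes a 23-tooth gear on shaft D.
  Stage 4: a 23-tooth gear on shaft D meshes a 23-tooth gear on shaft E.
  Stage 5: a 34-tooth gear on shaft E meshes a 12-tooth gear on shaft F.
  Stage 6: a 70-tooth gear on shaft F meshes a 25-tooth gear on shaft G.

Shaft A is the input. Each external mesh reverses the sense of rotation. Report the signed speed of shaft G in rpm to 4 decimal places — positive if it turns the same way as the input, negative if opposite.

Stage 1 [59T→39T]: ω = 1737.0000×59/39 = 2627.7692 rpm, dir flips to −; running = −2627.7692
Stage 2 [67T→49T]: ω = 2627.7692×67/49 = 3593.0722 rpm, dir flips to +; running = +3593.0722
Stage 3 [49T→23T]: ω = 3593.0722×49/23 = 7654.8060 rpm, dir flips to −; running = −7654.8060
Stage 4 [23T→23T]: ω = 7654.8060×23/23 = 7654.8060 rpm, dir flips to +; running = +7654.8060
Stage 5 [34T→12T]: ω = 7654.8060×34/12 = 21688.6171 rpm, dir flips to −; running = −21688.6171
Stage 6 [70T→25T]: ω = 21688.6171×70/25 = 60728.1278 rpm, dir flips to +; running = +60728.1278

+60728.1278 rpm (same as input, |ω| = 60728.1278 rpm)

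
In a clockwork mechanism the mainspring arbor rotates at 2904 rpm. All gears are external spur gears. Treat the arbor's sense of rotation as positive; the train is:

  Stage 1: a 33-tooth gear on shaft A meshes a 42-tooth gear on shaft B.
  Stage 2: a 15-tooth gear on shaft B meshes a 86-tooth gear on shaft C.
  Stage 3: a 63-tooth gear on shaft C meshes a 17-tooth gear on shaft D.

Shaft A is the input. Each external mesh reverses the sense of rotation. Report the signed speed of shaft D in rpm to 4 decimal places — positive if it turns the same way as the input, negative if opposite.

Stage 1 [33T→42T]: ω = 2904.0000×33/42 = 2281.7143 rpm, dir flips to −; running = −2281.7143
Stage 2 [15T→86T]: ω = 2281.7143×15/86 = 397.9734 rpm, dir flips to +; running = +397.9734
Stage 3 [63T→17T]: ω = 397.9734×63/17 = 1474.8427 rpm, dir flips to −; running = −1474.8427

-1474.8427 rpm (opposite to input, |ω| = 1474.8427 rpm)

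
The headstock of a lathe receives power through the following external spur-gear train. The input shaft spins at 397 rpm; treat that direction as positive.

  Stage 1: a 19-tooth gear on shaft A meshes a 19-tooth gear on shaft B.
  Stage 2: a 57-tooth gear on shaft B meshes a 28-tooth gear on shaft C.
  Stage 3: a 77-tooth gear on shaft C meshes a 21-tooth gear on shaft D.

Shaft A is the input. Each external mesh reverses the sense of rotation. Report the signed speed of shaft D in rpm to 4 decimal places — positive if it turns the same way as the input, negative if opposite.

Stage 1 [19T→19T]: ω = 397.0000×19/19 = 397.0000 rpm, dir flips to −; running = −397.0000
Stage 2 [57T→28T]: ω = 397.0000×57/28 = 808.1786 rpm, dir flips to +; running = +808.1786
Stage 3 [77T→21T]: ω = 808.1786×77/21 = 2963.3214 rpm, dir flips to −; running = −2963.3214

-2963.3214 rpm (opposite to input, |ω| = 2963.3214 rpm)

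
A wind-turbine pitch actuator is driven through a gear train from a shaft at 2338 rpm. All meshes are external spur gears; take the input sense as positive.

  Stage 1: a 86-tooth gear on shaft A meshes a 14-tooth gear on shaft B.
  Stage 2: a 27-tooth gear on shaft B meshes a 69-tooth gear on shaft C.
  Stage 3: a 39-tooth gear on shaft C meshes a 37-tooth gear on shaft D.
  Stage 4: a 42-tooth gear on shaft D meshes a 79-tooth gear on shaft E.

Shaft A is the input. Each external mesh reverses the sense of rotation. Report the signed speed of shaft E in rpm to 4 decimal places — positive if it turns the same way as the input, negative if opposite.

Stage 1 [86T→14T]: ω = 2338.0000×86/14 = 14362.0000 rpm, dir flips to −; running = −14362.0000
Stage 2 [27T→69T]: ω = 14362.0000×27/69 = 5619.9130 rpm, dir flips to +; running = +5619.9130
Stage 3 [39T→37T]: ω = 5619.9130×39/37 = 5923.6921 rpm, dir flips to −; running = −5923.6921
Stage 4 [42T→79T]: ω = 5923.6921×42/79 = 3149.3047 rpm, dir flips to +; running = +3149.3047

+3149.3047 rpm (same as input, |ω| = 3149.3047 rpm)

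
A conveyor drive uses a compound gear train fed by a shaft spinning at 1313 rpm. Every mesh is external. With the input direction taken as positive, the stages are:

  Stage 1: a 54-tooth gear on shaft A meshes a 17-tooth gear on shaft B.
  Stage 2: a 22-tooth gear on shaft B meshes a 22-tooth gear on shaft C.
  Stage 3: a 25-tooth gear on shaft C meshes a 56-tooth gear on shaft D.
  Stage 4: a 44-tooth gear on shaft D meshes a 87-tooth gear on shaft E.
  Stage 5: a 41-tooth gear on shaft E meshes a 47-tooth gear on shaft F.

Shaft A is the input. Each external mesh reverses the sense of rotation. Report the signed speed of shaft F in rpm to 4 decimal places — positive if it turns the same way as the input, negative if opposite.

-821.4497 rpm (opposite to input, |ω| = 821.4497 rpm)

Stage 1 [54T→17T]: ω = 1313.0000×54/17 = 4170.7059 rpm, dir flips to −; running = −4170.7059
Stage 2 [22T→22T]: ω = 4170.7059×22/22 = 4170.7059 rpm, dir flips to +; running = +4170.7059
Stage 3 [25T→56T]: ω = 4170.7059×25/56 = 1861.9223 rpm, dir flips to −; running = −1861.9223
Stage 4 [44T→87T]: ω = 1861.9223×44/87 = 941.6618 rpm, dir flips to +; running = +941.6618
Stage 5 [41T→47T]: ω = 941.6618×41/47 = 821.4497 rpm, dir flips to −; running = −821.4497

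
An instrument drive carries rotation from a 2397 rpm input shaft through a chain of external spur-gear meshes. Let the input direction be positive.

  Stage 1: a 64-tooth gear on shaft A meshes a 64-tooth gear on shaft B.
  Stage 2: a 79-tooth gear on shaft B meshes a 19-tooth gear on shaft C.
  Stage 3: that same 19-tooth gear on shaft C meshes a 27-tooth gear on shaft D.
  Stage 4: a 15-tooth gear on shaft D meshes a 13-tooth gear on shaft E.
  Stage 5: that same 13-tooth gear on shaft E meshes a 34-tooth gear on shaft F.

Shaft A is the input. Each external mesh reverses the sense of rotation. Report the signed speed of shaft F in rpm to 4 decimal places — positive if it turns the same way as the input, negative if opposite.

-3094.1667 rpm (opposite to input, |ω| = 3094.1667 rpm)

Stage 1 [64T→64T]: ω = 2397.0000×64/64 = 2397.0000 rpm, dir flips to −; running = −2397.0000
Stage 2 [79T→19T]: ω = 2397.0000×79/19 = 9966.4737 rpm, dir flips to +; running = +9966.4737
Stage 3 [19T→27T]: ω = 9966.4737×19/27 = 7013.4444 rpm, dir flips to −; running = −7013.4444
Stage 4 [15T→13T]: ω = 7013.4444×15/13 = 8092.4359 rpm, dir flips to +; running = +8092.4359
Stage 5 [13T→34T]: ω = 8092.4359×13/34 = 3094.1667 rpm, dir flips to −; running = −3094.1667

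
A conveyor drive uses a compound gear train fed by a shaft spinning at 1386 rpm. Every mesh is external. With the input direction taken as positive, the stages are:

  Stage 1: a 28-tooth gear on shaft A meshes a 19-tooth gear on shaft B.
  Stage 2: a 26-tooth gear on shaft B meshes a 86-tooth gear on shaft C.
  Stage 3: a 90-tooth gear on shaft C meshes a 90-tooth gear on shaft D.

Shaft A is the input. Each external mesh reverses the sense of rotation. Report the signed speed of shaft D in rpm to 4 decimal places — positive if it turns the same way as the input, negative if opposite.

Stage 1 [28T→19T]: ω = 1386.0000×28/19 = 2042.5263 rpm, dir flips to −; running = −2042.5263
Stage 2 [26T→86T]: ω = 2042.5263×26/86 = 617.5080 rpm, dir flips to +; running = +617.5080
Stage 3 [90T→90T]: ω = 617.5080×90/90 = 617.5080 rpm, dir flips to −; running = −617.5080

-617.5080 rpm (opposite to input, |ω| = 617.5080 rpm)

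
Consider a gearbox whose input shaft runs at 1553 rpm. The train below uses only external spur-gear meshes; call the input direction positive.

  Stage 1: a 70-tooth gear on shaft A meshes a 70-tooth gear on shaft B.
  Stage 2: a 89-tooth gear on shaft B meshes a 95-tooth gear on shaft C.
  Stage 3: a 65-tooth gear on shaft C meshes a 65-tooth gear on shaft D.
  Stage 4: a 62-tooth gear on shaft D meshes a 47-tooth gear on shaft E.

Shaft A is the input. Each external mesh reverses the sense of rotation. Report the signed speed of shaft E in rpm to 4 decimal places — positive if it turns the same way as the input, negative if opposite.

Stage 1 [70T→70T]: ω = 1553.0000×70/70 = 1553.0000 rpm, dir flips to −; running = −1553.0000
Stage 2 [89T→95T]: ω = 1553.0000×89/95 = 1454.9158 rpm, dir flips to +; running = +1454.9158
Stage 3 [65T→65T]: ω = 1454.9158×65/65 = 1454.9158 rpm, dir flips to −; running = −1454.9158
Stage 4 [62T→47T]: ω = 1454.9158×62/47 = 1919.2506 rpm, dir flips to +; running = +1919.2506

+1919.2506 rpm (same as input, |ω| = 1919.2506 rpm)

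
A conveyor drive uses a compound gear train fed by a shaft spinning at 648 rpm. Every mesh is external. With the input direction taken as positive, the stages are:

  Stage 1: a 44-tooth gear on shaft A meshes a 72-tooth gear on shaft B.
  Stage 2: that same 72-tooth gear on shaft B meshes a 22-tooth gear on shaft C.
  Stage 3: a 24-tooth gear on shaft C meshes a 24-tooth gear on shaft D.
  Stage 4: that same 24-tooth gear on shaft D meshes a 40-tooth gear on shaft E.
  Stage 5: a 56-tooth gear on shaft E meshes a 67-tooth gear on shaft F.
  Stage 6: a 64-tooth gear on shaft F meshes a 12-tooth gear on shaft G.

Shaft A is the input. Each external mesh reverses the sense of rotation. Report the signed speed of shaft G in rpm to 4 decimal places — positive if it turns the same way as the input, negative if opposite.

Stage 1 [44T→72T]: ω = 648.0000×44/72 = 396.0000 rpm, dir flips to −; running = −396.0000
Stage 2 [72T→22T]: ω = 396.0000×72/22 = 1296.0000 rpm, dir flips to +; running = +1296.0000
Stage 3 [24T→24T]: ω = 1296.0000×24/24 = 1296.0000 rpm, dir flips to −; running = −1296.0000
Stage 4 [24T→40T]: ω = 1296.0000×24/40 = 777.6000 rpm, dir flips to +; running = +777.6000
Stage 5 [56T→67T]: ω = 777.6000×56/67 = 649.9343 rpm, dir flips to −; running = −649.9343
Stage 6 [64T→12T]: ω = 649.9343×64/12 = 3466.3164 rpm, dir flips to +; running = +3466.3164

+3466.3164 rpm (same as input, |ω| = 3466.3164 rpm)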